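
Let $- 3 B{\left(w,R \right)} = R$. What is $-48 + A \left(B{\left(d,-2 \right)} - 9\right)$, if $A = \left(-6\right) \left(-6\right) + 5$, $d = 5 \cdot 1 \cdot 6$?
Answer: $- \frac{1169}{3} \approx -389.67$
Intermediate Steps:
$d = 30$ ($d = 5 \cdot 6 = 30$)
$B{\left(w,R \right)} = - \frac{R}{3}$
$A = 41$ ($A = 36 + 5 = 41$)
$-48 + A \left(B{\left(d,-2 \right)} - 9\right) = -48 + 41 \left(\left(- \frac{1}{3}\right) \left(-2\right) - 9\right) = -48 + 41 \left(\frac{2}{3} - 9\right) = -48 + 41 \left(- \frac{25}{3}\right) = -48 - \frac{1025}{3} = - \frac{1169}{3}$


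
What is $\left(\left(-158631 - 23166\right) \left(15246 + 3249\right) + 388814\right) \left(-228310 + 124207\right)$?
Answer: $349988737414203$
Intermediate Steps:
$\left(\left(-158631 - 23166\right) \left(15246 + 3249\right) + 388814\right) \left(-228310 + 124207\right) = \left(\left(-181797\right) 18495 + 388814\right) \left(-104103\right) = \left(-3362335515 + 388814\right) \left(-104103\right) = \left(-3361946701\right) \left(-104103\right) = 349988737414203$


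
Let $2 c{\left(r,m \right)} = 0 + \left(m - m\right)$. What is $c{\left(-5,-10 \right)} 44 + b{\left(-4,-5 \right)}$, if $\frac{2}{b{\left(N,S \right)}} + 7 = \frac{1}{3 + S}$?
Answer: $- \frac{4}{15} \approx -0.26667$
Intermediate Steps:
$c{\left(r,m \right)} = 0$ ($c{\left(r,m \right)} = \frac{0 + \left(m - m\right)}{2} = \frac{0 + 0}{2} = \frac{1}{2} \cdot 0 = 0$)
$b{\left(N,S \right)} = \frac{2}{-7 + \frac{1}{3 + S}}$
$c{\left(-5,-10 \right)} 44 + b{\left(-4,-5 \right)} = 0 \cdot 44 + \frac{2 \left(-3 - -5\right)}{20 + 7 \left(-5\right)} = 0 + \frac{2 \left(-3 + 5\right)}{20 - 35} = 0 + 2 \frac{1}{-15} \cdot 2 = 0 + 2 \left(- \frac{1}{15}\right) 2 = 0 - \frac{4}{15} = - \frac{4}{15}$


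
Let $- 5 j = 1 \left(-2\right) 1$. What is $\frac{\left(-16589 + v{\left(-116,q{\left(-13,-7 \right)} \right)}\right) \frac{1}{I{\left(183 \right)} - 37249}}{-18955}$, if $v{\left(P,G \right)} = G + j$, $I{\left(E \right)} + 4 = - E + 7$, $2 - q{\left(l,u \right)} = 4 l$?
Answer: $- \frac{82673}{3547333475} \approx -2.3306 \cdot 10^{-5}$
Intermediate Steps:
$q{\left(l,u \right)} = 2 - 4 l$
$I{\left(E \right)} = 3 - E$ ($I{\left(E \right)} = -4 - \left(-7 + E\right) = 3 - E$)
$j = \frac{2}{5}$ ($j = - \frac{1 \left(-2\right) 1}{5} = - \frac{\left(-2\right) 1}{5} = \left(- \frac{1}{5}\right) \left(-2\right) = \frac{2}{5} \approx 0.4$)
$v{\left(P,G \right)} = \frac{2}{5} + G$ ($v{\left(P,G \right)} = G + \frac{2}{5} = \frac{2}{5} + G$)
$\frac{\left(-16589 + v{\left(-116,q{\left(-13,-7 \right)} \right)}\right) \frac{1}{I{\left(183 \right)} - 37249}}{-18955} = \frac{\left(-16589 + \left(\frac{2}{5} + \left(2 - -52\right)\right)\right) \frac{1}{\left(3 - 183\right) - 37249}}{-18955} = \frac{-16589 + \left(\frac{2}{5} + \left(2 + 52\right)\right)}{\left(3 - 183\right) - 37249} \left(- \frac{1}{18955}\right) = \frac{-16589 + \left(\frac{2}{5} + 54\right)}{-180 - 37249} \left(- \frac{1}{18955}\right) = \frac{-16589 + \frac{272}{5}}{-37429} \left(- \frac{1}{18955}\right) = \left(- \frac{82673}{5}\right) \left(- \frac{1}{37429}\right) \left(- \frac{1}{18955}\right) = \frac{82673}{187145} \left(- \frac{1}{18955}\right) = - \frac{82673}{3547333475}$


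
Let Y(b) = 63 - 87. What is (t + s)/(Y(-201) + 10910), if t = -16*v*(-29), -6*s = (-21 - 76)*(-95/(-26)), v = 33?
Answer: 2397887/1698216 ≈ 1.4120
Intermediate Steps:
s = 9215/156 (s = -(-21 - 76)*(-95/(-26))/6 = -(-97)*(-95*(-1/26))/6 = -(-97)*95/(6*26) = -1/6*(-9215/26) = 9215/156 ≈ 59.070)
t = 15312 (t = -16*33*(-29) = -528*(-29) = 15312)
Y(b) = -24
(t + s)/(Y(-201) + 10910) = (15312 + 9215/156)/(-24 + 10910) = (2397887/156)/10886 = (2397887/156)*(1/10886) = 2397887/1698216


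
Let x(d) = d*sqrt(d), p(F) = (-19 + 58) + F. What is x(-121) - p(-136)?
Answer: 97 - 1331*I ≈ 97.0 - 1331.0*I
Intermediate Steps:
p(F) = 39 + F
x(d) = d**(3/2)
x(-121) - p(-136) = (-121)**(3/2) - (39 - 136) = -1331*I - 1*(-97) = -1331*I + 97 = 97 - 1331*I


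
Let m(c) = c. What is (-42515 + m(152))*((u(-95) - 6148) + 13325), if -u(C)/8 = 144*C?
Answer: -4940245971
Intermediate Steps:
u(C) = -1152*C
(-42515 + m(152))*((u(-95) - 6148) + 13325) = (-42515 + 152)*((-1152*(-95) - 6148) + 13325) = -42363*((109440 - 6148) + 13325) = -42363*(103292 + 13325) = -42363*116617 = -4940245971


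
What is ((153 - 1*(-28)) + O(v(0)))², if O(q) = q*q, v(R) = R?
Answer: 32761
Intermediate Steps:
O(q) = q²
((153 - 1*(-28)) + O(v(0)))² = ((153 - 1*(-28)) + 0²)² = ((153 + 28) + 0)² = (181 + 0)² = 181² = 32761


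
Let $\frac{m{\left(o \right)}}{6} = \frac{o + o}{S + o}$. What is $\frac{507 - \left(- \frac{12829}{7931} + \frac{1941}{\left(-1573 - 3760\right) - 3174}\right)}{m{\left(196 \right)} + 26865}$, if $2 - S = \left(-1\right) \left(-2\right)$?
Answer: $\frac{2019489529}{106668515877} \approx 0.018932$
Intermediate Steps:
$S = 0$ ($S = 2 - \left(-1\right) \left(-2\right) = 2 - 2 = 0$)
$m{\left(o \right)} = 12$ ($m{\left(o \right)} = 6 \frac{o + o}{0 + o} = 6 \frac{2 o}{o} = 6 \cdot 2 = 12$)
$\frac{507 - \left(- \frac{12829}{7931} + \frac{1941}{\left(-1573 - 3760\right) - 3174}\right)}{m{\left(196 \right)} + 26865} = \frac{507 - \left(- \frac{12829}{7931} + \frac{1941}{\left(-1573 - 3760\right) - 3174}\right)}{12 + 26865} = \frac{507 - \left(- \frac{12829}{7931} + \frac{1941}{-5333 - 3174}\right)}{26877} = \left(507 + \left(- \frac{1941}{-8507} + \frac{12829}{7931}\right)\right) \frac{1}{26877} = \left(507 + \left(\left(-1941\right) \left(- \frac{1}{8507}\right) + \frac{12829}{7931}\right)\right) \frac{1}{26877} = \left(507 + \left(\frac{1941}{8507} + \frac{12829}{7931}\right)\right) \frac{1}{26877} = \left(507 + \frac{124530374}{67469017}\right) \frac{1}{26877} = \frac{34331321993}{67469017} \cdot \frac{1}{26877} = \frac{2019489529}{106668515877}$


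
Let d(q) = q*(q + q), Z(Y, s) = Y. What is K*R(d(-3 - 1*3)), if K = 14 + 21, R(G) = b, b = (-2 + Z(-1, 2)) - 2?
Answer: -175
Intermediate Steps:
d(q) = 2*q² (d(q) = q*(2*q) = 2*q²)
b = -5 (b = (-2 - 1) - 2 = -3 - 2 = -5)
R(G) = -5
K = 35
K*R(d(-3 - 1*3)) = 35*(-5) = -175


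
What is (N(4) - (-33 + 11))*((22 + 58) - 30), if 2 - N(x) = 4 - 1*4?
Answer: 1200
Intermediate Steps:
N(x) = 2 (N(x) = 2 - (4 - 1*4) = 2 - (4 - 4) = 2 - 1*0 = 2 + 0 = 2)
(N(4) - (-33 + 11))*((22 + 58) - 30) = (2 - (-33 + 11))*((22 + 58) - 30) = (2 - 1*(-22))*(80 - 30) = (2 + 22)*50 = 24*50 = 1200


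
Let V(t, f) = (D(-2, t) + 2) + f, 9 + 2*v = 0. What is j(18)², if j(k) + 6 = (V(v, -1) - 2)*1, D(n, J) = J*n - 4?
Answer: 4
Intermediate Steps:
D(n, J) = -4 + J*n
v = -9/2 (v = -9/2 + (½)*0 = -9/2 + 0 = -9/2 ≈ -4.5000)
V(t, f) = -2 + f - 2*t (V(t, f) = ((-4 + t*(-2)) + 2) + f = ((-4 - 2*t) + 2) + f = (-2 - 2*t) + f = -2 + f - 2*t)
j(k) = -2 (j(k) = -6 + ((-2 - 1 - 2*(-9/2)) - 2)*1 = -6 + ((-2 - 1 + 9) - 2)*1 = -6 + (6 - 2)*1 = -6 + 4*1 = -6 + 4 = -2)
j(18)² = (-2)² = 4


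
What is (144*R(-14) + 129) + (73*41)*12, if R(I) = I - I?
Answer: 36045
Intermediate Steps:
R(I) = 0
(144*R(-14) + 129) + (73*41)*12 = (144*0 + 129) + (73*41)*12 = (0 + 129) + 2993*12 = 129 + 35916 = 36045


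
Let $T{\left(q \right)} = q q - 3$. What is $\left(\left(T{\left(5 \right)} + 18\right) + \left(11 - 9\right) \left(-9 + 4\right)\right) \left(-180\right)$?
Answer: $-5400$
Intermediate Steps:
$T{\left(q \right)} = -3 + q^{2}$ ($T{\left(q \right)} = q^{2} - 3 = -3 + q^{2}$)
$\left(\left(T{\left(5 \right)} + 18\right) + \left(11 - 9\right) \left(-9 + 4\right)\right) \left(-180\right) = \left(\left(\left(-3 + 5^{2}\right) + 18\right) + \left(11 - 9\right) \left(-9 + 4\right)\right) \left(-180\right) = \left(\left(\left(-3 + 25\right) + 18\right) + 2 \left(-5\right)\right) \left(-180\right) = \left(\left(22 + 18\right) - 10\right) \left(-180\right) = \left(40 - 10\right) \left(-180\right) = 30 \left(-180\right) = -5400$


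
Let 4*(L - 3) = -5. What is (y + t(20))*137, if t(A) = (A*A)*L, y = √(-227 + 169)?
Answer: 95900 + 137*I*√58 ≈ 95900.0 + 1043.4*I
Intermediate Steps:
L = 7/4 (L = 3 + (¼)*(-5) = 3 - 5/4 = 7/4 ≈ 1.7500)
y = I*√58 (y = √(-58) = I*√58 ≈ 7.6158*I)
t(A) = 7*A²/4 (t(A) = (A*A)*(7/4) = A²*(7/4) = 7*A²/4)
(y + t(20))*137 = (I*√58 + (7/4)*20²)*137 = (I*√58 + (7/4)*400)*137 = (I*√58 + 700)*137 = (700 + I*√58)*137 = 95900 + 137*I*√58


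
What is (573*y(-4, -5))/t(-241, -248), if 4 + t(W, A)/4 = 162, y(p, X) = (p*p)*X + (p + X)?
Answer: -50997/632 ≈ -80.691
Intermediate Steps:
y(p, X) = X + p + X*p² (y(p, X) = p²*X + (X + p) = X*p² + (X + p) = X + p + X*p²)
t(W, A) = 632 (t(W, A) = -16 + 4*162 = -16 + 648 = 632)
(573*y(-4, -5))/t(-241, -248) = (573*(-5 - 4 - 5*(-4)²))/632 = (573*(-5 - 4 - 5*16))*(1/632) = (573*(-5 - 4 - 80))*(1/632) = (573*(-89))*(1/632) = -50997*1/632 = -50997/632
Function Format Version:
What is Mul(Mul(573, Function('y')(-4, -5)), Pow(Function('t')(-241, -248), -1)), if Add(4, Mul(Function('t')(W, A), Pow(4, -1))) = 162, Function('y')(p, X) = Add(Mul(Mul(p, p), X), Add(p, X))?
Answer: Rational(-50997, 632) ≈ -80.691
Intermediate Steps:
Function('y')(p, X) = Add(X, p, Mul(X, Pow(p, 2))) (Function('y')(p, X) = Add(Mul(Pow(p, 2), X), Add(X, p)) = Add(Mul(X, Pow(p, 2)), Add(X, p)) = Add(X, p, Mul(X, Pow(p, 2))))
Function('t')(W, A) = 632 (Function('t')(W, A) = Add(-16, Mul(4, 162)) = Add(-16, 648) = 632)
Mul(Mul(573, Function('y')(-4, -5)), Pow(Function('t')(-241, -248), -1)) = Mul(Mul(573, Add(-5, -4, Mul(-5, Pow(-4, 2)))), Pow(632, -1)) = Mul(Mul(573, Add(-5, -4, Mul(-5, 16))), Rational(1, 632)) = Mul(Mul(573, Add(-5, -4, -80)), Rational(1, 632)) = Mul(Mul(573, -89), Rational(1, 632)) = Mul(-50997, Rational(1, 632)) = Rational(-50997, 632)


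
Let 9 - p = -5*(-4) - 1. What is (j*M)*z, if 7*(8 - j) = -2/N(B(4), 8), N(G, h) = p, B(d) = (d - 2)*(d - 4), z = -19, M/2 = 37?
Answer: -392274/35 ≈ -11208.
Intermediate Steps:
M = 74 (M = 2*37 = 74)
B(d) = (-4 + d)*(-2 + d) (B(d) = (-2 + d)*(-4 + d) = (-4 + d)*(-2 + d))
p = -10 (p = 9 - (-5*(-4) - 1) = 9 - (20 - 1) = 9 - 1*19 = 9 - 19 = -10)
N(G, h) = -10
j = 279/35 (j = 8 - (-2)/(7*(-10)) = 8 - (-2)*(-1)/(7*10) = 8 - ⅐*⅕ = 8 - 1/35 = 279/35 ≈ 7.9714)
(j*M)*z = ((279/35)*74)*(-19) = (20646/35)*(-19) = -392274/35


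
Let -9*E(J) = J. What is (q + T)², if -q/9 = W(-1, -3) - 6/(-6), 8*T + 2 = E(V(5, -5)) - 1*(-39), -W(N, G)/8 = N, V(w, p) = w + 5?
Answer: 30349081/5184 ≈ 5854.4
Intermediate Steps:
V(w, p) = 5 + w
E(J) = -J/9
W(N, G) = -8*N
T = 323/72 (T = -¼ + (-(5 + 5)/9 - 1*(-39))/8 = -¼ + (-⅑*10 + 39)/8 = -¼ + (-10/9 + 39)/8 = -¼ + (⅛)*(341/9) = -¼ + 341/72 = 323/72 ≈ 4.4861)
q = -81 (q = -9*(-8*(-1) - 6/(-6)) = -9*(8 - ⅙*(-6)) = -9*(8 + 1) = -9*9 = -81)
(q + T)² = (-81 + 323/72)² = (-5509/72)² = 30349081/5184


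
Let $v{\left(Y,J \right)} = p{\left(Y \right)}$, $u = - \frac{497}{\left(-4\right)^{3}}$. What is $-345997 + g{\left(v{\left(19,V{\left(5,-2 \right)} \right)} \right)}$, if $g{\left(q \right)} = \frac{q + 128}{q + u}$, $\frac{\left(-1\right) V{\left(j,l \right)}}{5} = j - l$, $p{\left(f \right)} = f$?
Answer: $- \frac{197561151}{571} \approx -3.4599 \cdot 10^{5}$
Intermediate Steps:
$u = \frac{497}{64}$ ($u = - \frac{497}{-64} = \left(-497\right) \left(- \frac{1}{64}\right) = \frac{497}{64} \approx 7.7656$)
$V{\left(j,l \right)} = - 5 j + 5 l$ ($V{\left(j,l \right)} = - 5 \left(j - l\right) = - 5 j + 5 l$)
$v{\left(Y,J \right)} = Y$
$g{\left(q \right)} = \frac{128 + q}{\frac{497}{64} + q}$ ($g{\left(q \right)} = \frac{q + 128}{q + \frac{497}{64}} = \frac{128 + q}{\frac{497}{64} + q}$)
$-345997 + g{\left(v{\left(19,V{\left(5,-2 \right)} \right)} \right)} = -345997 + \frac{64 \left(128 + 19\right)}{497 + 64 \cdot 19} = -345997 + 64 \frac{1}{497 + 1216} \cdot 147 = -345997 + 64 \cdot \frac{1}{1713} \cdot 147 = -345997 + \frac{3136}{571} = - \frac{197561151}{571}$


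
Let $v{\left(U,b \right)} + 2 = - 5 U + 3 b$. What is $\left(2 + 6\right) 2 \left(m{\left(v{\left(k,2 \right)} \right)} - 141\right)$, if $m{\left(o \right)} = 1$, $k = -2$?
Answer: $-2240$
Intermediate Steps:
$v{\left(U,b \right)} = -2 - 5 U + 3 b$ ($v{\left(U,b \right)} = -2 - \left(- 3 b + 5 U\right) = -2 - 5 U + 3 b$)
$\left(2 + 6\right) 2 \left(m{\left(v{\left(k,2 \right)} \right)} - 141\right) = \left(2 + 6\right) 2 \left(1 - 141\right) = 8 \cdot 2 \left(-140\right) = 16 \left(-140\right) = -2240$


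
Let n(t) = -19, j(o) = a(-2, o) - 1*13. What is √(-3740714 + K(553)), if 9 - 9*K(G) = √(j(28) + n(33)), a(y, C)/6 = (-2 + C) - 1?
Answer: √(-33666417 - √118)/3 ≈ 1934.1*I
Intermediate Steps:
a(y, C) = -18 + 6*C (a(y, C) = 6*((-2 + C) - 1) = 6*(-3 + C) = -18 + 6*C)
j(o) = -31 + 6*o (j(o) = (-18 + 6*o) - 1*13 = (-18 + 6*o) - 13 = -31 + 6*o)
K(G) = 1 - √118/9 (K(G) = 1 - √((-31 + 6*28) - 19)/9 = 1 - √((-31 + 168) - 19)/9 = 1 - √(137 - 19)/9 = 1 - √118/9)
√(-3740714 + K(553)) = √(-3740714 + (1 - √118/9)) = √(-3740713 - √118/9)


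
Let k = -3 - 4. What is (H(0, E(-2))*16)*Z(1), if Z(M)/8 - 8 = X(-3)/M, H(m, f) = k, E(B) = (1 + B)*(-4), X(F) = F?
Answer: -4480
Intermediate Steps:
k = -7
E(B) = -4 - 4*B
H(m, f) = -7
Z(M) = 64 - 24/M (Z(M) = 64 + 8*(-3/M) = 64 - 24/M)
(H(0, E(-2))*16)*Z(1) = (-7*16)*(64 - 24/1) = -112*(64 - 24*1) = -112*(64 - 24) = -112*40 = -4480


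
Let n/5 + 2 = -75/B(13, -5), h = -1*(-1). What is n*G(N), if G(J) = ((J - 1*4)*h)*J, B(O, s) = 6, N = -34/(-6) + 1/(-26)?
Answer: -8084185/12168 ≈ -664.38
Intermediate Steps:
N = 439/78 (N = -34*(-1/6) + 1*(-1/26) = 17/3 - 1/26 = 439/78 ≈ 5.6282)
h = 1
G(J) = J*(-4 + J) (G(J) = ((J - 1*4)*1)*J = ((J - 4)*1)*J = ((-4 + J)*1)*J = (-4 + J)*J = J*(-4 + J))
n = -145/2 (n = -10 + 5*(-75/6) = -10 + 5*(-75*1/6) = -10 + 5*(-25/2) = -10 - 125/2 = -145/2 ≈ -72.500)
n*G(N) = -63655*(-4 + 439/78)/156 = -63655*127/(156*78) = -145/2*55753/6084 = -8084185/12168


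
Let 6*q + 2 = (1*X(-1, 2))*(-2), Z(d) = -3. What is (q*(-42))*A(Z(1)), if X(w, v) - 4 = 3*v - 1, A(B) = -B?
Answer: 420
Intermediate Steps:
X(w, v) = 3 + 3*v (X(w, v) = 4 + (3*v - 1) = 4 + (-1 + 3*v) = 3 + 3*v)
q = -10/3 (q = -1/3 + ((1*(3 + 3*2))*(-2))/6 = -1/3 + ((1*(3 + 6))*(-2))/6 = -1/3 + ((1*9)*(-2))/6 = -1/3 + (9*(-2))/6 = -1/3 + (1/6)*(-18) = -1/3 - 3 = -10/3 ≈ -3.3333)
(q*(-42))*A(Z(1)) = (-10/3*(-42))*(-1*(-3)) = 140*3 = 420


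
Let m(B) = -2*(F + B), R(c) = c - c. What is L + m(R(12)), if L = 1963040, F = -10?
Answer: 1963060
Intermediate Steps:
R(c) = 0
m(B) = 20 - 2*B (m(B) = -2*(-10 + B) = 20 - 2*B)
L + m(R(12)) = 1963040 + (20 - 2*0) = 1963040 + (20 + 0) = 1963040 + 20 = 1963060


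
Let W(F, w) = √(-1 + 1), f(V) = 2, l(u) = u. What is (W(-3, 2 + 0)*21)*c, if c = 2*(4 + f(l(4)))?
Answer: 0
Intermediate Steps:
c = 12 (c = 2*(4 + 2) = 2*6 = 12)
W(F, w) = 0 (W(F, w) = √0 = 0)
(W(-3, 2 + 0)*21)*c = (0*21)*12 = 0*12 = 0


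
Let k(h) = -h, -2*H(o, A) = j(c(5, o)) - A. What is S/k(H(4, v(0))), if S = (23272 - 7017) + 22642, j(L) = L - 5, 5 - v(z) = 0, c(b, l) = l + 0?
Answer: -38897/3 ≈ -12966.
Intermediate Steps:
c(b, l) = l
v(z) = 5 (v(z) = 5 - 1*0 = 5 + 0 = 5)
j(L) = -5 + L
S = 38897 (S = 16255 + 22642 = 38897)
H(o, A) = 5/2 + A/2 - o/2 (H(o, A) = -((-5 + o) - A)/2 = -(-5 + o - A)/2 = 5/2 + A/2 - o/2)
S/k(H(4, v(0))) = 38897/((-(5/2 + (½)*5 - ½*4))) = 38897/((-(5/2 + 5/2 - 2))) = 38897/((-1*3)) = 38897/(-3) = 38897*(-⅓) = -38897/3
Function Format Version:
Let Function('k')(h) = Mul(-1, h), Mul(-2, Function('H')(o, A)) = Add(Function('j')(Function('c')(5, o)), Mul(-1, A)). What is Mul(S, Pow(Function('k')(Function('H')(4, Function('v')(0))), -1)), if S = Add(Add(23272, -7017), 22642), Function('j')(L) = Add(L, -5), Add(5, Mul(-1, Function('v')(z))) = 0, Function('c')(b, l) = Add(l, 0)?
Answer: Rational(-38897, 3) ≈ -12966.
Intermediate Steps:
Function('c')(b, l) = l
Function('v')(z) = 5 (Function('v')(z) = Add(5, Mul(-1, 0)) = Add(5, 0) = 5)
Function('j')(L) = Add(-5, L)
S = 38897 (S = Add(16255, 22642) = 38897)
Function('H')(o, A) = Add(Rational(5, 2), Mul(Rational(1, 2), A), Mul(Rational(-1, 2), o)) (Function('H')(o, A) = Mul(Rational(-1, 2), Add(Add(-5, o), Mul(-1, A))) = Mul(Rational(-1, 2), Add(-5, o, Mul(-1, A))) = Add(Rational(5, 2), Mul(Rational(1, 2), A), Mul(Rational(-1, 2), o)))
Mul(S, Pow(Function('k')(Function('H')(4, Function('v')(0))), -1)) = Mul(38897, Pow(Mul(-1, Add(Rational(5, 2), Mul(Rational(1, 2), 5), Mul(Rational(-1, 2), 4))), -1)) = Mul(38897, Pow(Mul(-1, Add(Rational(5, 2), Rational(5, 2), -2)), -1)) = Mul(38897, Pow(Mul(-1, 3), -1)) = Mul(38897, Pow(-3, -1)) = Mul(38897, Rational(-1, 3)) = Rational(-38897, 3)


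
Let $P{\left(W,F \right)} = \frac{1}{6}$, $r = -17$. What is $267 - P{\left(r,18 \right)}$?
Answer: $\frac{1601}{6} \approx 266.83$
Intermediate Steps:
$P{\left(W,F \right)} = \frac{1}{6}$
$267 - P{\left(r,18 \right)} = 267 - \frac{1}{6} = \frac{1601}{6}$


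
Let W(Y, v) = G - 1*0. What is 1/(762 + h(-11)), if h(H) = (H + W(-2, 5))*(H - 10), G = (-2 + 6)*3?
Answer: 1/741 ≈ 0.0013495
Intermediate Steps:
G = 12 (G = 4*3 = 12)
W(Y, v) = 12 (W(Y, v) = 12 - 1*0 = 12 + 0 = 12)
h(H) = (-10 + H)*(12 + H) (h(H) = (H + 12)*(H - 10) = (12 + H)*(-10 + H) = (-10 + H)*(12 + H))
1/(762 + h(-11)) = 1/(762 + (-120 + (-11)² + 2*(-11))) = 1/(762 + (-120 + 121 - 22)) = 1/(762 - 21) = 1/741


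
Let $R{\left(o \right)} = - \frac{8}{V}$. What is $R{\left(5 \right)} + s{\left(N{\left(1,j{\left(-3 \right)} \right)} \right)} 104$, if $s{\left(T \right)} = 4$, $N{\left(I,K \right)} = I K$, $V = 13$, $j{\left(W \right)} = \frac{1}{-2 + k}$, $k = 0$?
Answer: $\frac{5400}{13} \approx 415.38$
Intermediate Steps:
$j{\left(W \right)} = - \frac{1}{2}$ ($j{\left(W \right)} = \frac{1}{-2 + 0} = \frac{1}{-2} = - \frac{1}{2}$)
$R{\left(o \right)} = - \frac{8}{13}$
$R{\left(5 \right)} + s{\left(N{\left(1,j{\left(-3 \right)} \right)} \right)} 104 = - \frac{8}{13} + 4 \cdot 104 = - \frac{8}{13} + 416 = \frac{5400}{13}$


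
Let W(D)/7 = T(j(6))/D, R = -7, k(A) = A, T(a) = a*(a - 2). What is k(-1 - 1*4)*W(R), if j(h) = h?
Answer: 120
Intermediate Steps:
T(a) = a*(-2 + a)
W(D) = 168/D (W(D) = 7*((6*(-2 + 6))/D) = 7*((6*4)/D) = 7*(24/D) = 168/D)
k(-1 - 1*4)*W(R) = (-1 - 1*4)*(168/(-7)) = (-1 - 4)*(168*(-⅐)) = -5*(-24) = 120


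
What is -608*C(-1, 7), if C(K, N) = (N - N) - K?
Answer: -608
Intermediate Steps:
C(K, N) = -K (C(K, N) = 0 - K = -K)
-608*C(-1, 7) = -(-608)*(-1) = -608*1 = -608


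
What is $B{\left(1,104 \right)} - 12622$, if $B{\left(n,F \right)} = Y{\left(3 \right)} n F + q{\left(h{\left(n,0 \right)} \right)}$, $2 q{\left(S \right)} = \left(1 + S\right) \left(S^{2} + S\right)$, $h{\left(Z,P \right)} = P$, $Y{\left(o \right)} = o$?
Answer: $-12310$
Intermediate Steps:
$q{\left(S \right)} = \frac{\left(1 + S\right) \left(S + S^{2}\right)}{2}$ ($q{\left(S \right)} = \frac{\left(1 + S\right) \left(S^{2} + S\right)}{2} = \frac{\left(1 + S\right) \left(S + S^{2}\right)}{2}$)
$B{\left(n,F \right)} = 3 F n$ ($B{\left(n,F \right)} = 3 n F + \frac{1}{2} \cdot 0 \left(1 + 0^{2} + 2 \cdot 0\right) = 3 F n + \frac{1}{2} \cdot 0 \left(1 + 0 + 0\right) = 3 F n + \frac{1}{2} \cdot 0 \cdot 1 = 3 F n + 0 = 3 F n$)
$B{\left(1,104 \right)} - 12622 = 3 \cdot 104 \cdot 1 - 12622 = 312 - 12622 = -12310$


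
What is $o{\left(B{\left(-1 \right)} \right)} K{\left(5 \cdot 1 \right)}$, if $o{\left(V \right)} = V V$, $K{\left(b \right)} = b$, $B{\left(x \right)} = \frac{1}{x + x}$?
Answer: $\frac{5}{4} \approx 1.25$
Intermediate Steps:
$B{\left(x \right)} = \frac{1}{2 x}$
$o{\left(V \right)} = V^{2}$
$o{\left(B{\left(-1 \right)} \right)} K{\left(5 \cdot 1 \right)} = \left(\frac{1}{2 \left(-1\right)}\right)^{2} \cdot 5 \cdot 1 = \left(\frac{1}{2} \left(-1\right)\right)^{2} \cdot 5 = \left(- \frac{1}{2}\right)^{2} \cdot 5 = \frac{1}{4} \cdot 5 = \frac{5}{4}$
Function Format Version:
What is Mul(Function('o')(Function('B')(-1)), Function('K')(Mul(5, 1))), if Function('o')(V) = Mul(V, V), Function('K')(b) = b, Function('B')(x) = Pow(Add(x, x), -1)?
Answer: Rational(5, 4) ≈ 1.2500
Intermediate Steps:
Function('B')(x) = Mul(Rational(1, 2), Pow(x, -1)) (Function('B')(x) = Pow(Mul(2, x), -1) = Mul(Rational(1, 2), Pow(x, -1)))
Function('o')(V) = Pow(V, 2)
Mul(Function('o')(Function('B')(-1)), Function('K')(Mul(5, 1))) = Mul(Pow(Mul(Rational(1, 2), Pow(-1, -1)), 2), Mul(5, 1)) = Mul(Pow(Mul(Rational(1, 2), -1), 2), 5) = Mul(Pow(Rational(-1, 2), 2), 5) = Mul(Rational(1, 4), 5) = Rational(5, 4)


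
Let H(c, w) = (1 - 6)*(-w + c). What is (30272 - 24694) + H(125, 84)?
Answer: 5373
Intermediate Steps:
H(c, w) = -5*c + 5*w (H(c, w) = -5*(c - w) = -5*c + 5*w)
(30272 - 24694) + H(125, 84) = (30272 - 24694) + (-5*125 + 5*84) = 5578 + (-625 + 420) = 5578 - 205 = 5373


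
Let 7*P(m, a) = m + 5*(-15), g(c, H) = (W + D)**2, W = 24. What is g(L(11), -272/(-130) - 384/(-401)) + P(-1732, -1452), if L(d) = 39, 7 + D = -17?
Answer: -1807/7 ≈ -258.14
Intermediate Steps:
D = -24 (D = -7 - 17 = -24)
g(c, H) = 0 (g(c, H) = (24 - 24)**2 = 0**2 = 0)
P(m, a) = -75/7 + m/7 (P(m, a) = (m + 5*(-15))/7 = (m - 75)/7 = (-75 + m)/7 = -75/7 + m/7)
g(L(11), -272/(-130) - 384/(-401)) + P(-1732, -1452) = 0 + (-75/7 + (1/7)*(-1732)) = 0 + (-75/7 - 1732/7) = 0 - 1807/7 = -1807/7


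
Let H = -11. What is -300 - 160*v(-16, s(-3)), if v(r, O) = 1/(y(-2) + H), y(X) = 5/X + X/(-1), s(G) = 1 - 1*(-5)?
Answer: -6580/23 ≈ -286.09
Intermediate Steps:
s(G) = 6 (s(G) = 1 + 5 = 6)
y(X) = -X + 5/X (y(X) = 5/X + X*(-1) = 5/X - X = -X + 5/X)
v(r, O) = -2/23 (v(r, O) = 1/((-1*(-2) + 5/(-2)) - 11) = 1/((2 + 5*(-½)) - 11) = 1/((2 - 5/2) - 11) = 1/(-½ - 11) = 1/(-23/2) = -2/23)
-300 - 160*v(-16, s(-3)) = -300 - 160*(-2/23) = -300 + 320/23 = -6580/23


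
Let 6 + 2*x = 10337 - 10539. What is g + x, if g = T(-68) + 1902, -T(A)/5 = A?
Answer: 2138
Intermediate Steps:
T(A) = -5*A
x = -104 (x = -3 + (10337 - 10539)/2 = -3 + (½)*(-202) = -3 - 101 = -104)
g = 2242 (g = -5*(-68) + 1902 = 340 + 1902 = 2242)
g + x = 2242 - 104 = 2138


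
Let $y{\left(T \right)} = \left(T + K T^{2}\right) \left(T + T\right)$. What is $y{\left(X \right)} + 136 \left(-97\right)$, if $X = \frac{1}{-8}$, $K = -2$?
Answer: $- \frac{1688571}{128} \approx -13192.0$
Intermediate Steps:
$X = - \frac{1}{8} \approx -0.125$
$y{\left(T \right)} = 2 T \left(T - 2 T^{2}\right)$ ($y{\left(T \right)} = \left(T - 2 T^{2}\right) \left(T + T\right) = \left(T - 2 T^{2}\right) 2 T = 2 T \left(T - 2 T^{2}\right)$)
$y{\left(X \right)} + 136 \left(-97\right) = \left(- \frac{1}{8}\right)^{2} \left(2 - - \frac{1}{2}\right) + 136 \left(-97\right) = \frac{2 + \frac{1}{2}}{64} - 13192 = \frac{1}{64} \cdot \frac{5}{2} - 13192 = \frac{5}{128} - 13192 = - \frac{1688571}{128}$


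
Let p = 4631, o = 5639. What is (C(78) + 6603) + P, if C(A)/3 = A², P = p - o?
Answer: 23847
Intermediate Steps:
P = -1008 (P = 4631 - 1*5639 = 4631 - 5639 = -1008)
C(A) = 3*A²
(C(78) + 6603) + P = (3*78² + 6603) - 1008 = (3*6084 + 6603) - 1008 = (18252 + 6603) - 1008 = 24855 - 1008 = 23847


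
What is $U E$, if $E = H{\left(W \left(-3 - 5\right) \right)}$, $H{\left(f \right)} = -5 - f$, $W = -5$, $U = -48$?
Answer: $2160$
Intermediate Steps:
$E = -45$ ($E = -5 - - 5 \left(-3 - 5\right) = -5 - \left(-5\right) \left(-8\right) = -5 - 40 = -45$)
$U E = \left(-48\right) \left(-45\right) = 2160$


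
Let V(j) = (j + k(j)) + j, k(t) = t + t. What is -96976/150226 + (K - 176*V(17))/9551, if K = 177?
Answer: -1348766271/717404263 ≈ -1.8801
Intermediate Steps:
k(t) = 2*t
V(j) = 4*j (V(j) = (j + 2*j) + j = 3*j + j = 4*j)
-96976/150226 + (K - 176*V(17))/9551 = -96976/150226 + (177 - 704*17)/9551 = -96976*1/150226 + (177 - 176*68)*(1/9551) = -48488/75113 + (177 - 11968)*(1/9551) = -48488/75113 - 11791*1/9551 = -48488/75113 - 11791/9551 = -1348766271/717404263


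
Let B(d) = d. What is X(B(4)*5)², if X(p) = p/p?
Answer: 1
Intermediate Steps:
X(p) = 1
X(B(4)*5)² = 1² = 1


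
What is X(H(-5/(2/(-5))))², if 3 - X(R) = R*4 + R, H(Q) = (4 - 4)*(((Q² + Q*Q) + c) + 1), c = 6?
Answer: 9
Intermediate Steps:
H(Q) = 0 (H(Q) = (4 - 4)*(((Q² + Q*Q) + 6) + 1) = 0*(((Q² + Q²) + 6) + 1) = 0*((2*Q² + 6) + 1) = 0*((6 + 2*Q²) + 1) = 0*(7 + 2*Q²) = 0)
X(R) = 3 - 5*R (X(R) = 3 - (R*4 + R) = 3 - (4*R + R) = 3 - 5*R)
X(H(-5/(2/(-5))))² = (3 - 5*0)² = (3 + 0)² = 3² = 9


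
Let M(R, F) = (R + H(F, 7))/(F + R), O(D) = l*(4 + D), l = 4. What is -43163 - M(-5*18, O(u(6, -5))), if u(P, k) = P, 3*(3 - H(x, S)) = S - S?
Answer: -2158237/50 ≈ -43165.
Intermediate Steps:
H(x, S) = 3 (H(x, S) = 3 - (S - S)/3 = 3 - ⅓*0 = 3 + 0 = 3)
O(D) = 16 + 4*D (O(D) = 4*(4 + D) = 16 + 4*D)
M(R, F) = (3 + R)/(F + R) (M(R, F) = (R + 3)/(F + R) = (3 + R)/(F + R))
-43163 - M(-5*18, O(u(6, -5))) = -43163 - (3 - 5*18)/((16 + 4*6) - 5*18) = -43163 - (3 - 90)/((16 + 24) - 90) = -43163 - (-87)/(40 - 90) = -43163 - (-87)/(-50) = -43163 - (-1)*(-87)/50 = -43163 - 1*87/50 = -43163 - 87/50 = -2158237/50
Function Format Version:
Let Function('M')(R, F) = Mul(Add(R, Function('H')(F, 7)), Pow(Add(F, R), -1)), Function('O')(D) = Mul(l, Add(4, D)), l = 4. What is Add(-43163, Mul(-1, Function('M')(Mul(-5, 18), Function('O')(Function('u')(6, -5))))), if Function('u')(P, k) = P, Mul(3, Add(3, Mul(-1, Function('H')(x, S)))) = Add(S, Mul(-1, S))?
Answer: Rational(-2158237, 50) ≈ -43165.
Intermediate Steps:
Function('H')(x, S) = 3 (Function('H')(x, S) = Add(3, Mul(Rational(-1, 3), Add(S, Mul(-1, S)))) = Add(3, Mul(Rational(-1, 3), 0)) = Add(3, 0) = 3)
Function('O')(D) = Add(16, Mul(4, D)) (Function('O')(D) = Mul(4, Add(4, D)) = Add(16, Mul(4, D)))
Function('M')(R, F) = Mul(Pow(Add(F, R), -1), Add(3, R)) (Function('M')(R, F) = Mul(Add(R, 3), Pow(Add(F, R), -1)) = Mul(Add(3, R), Pow(Add(F, R), -1)) = Mul(Pow(Add(F, R), -1), Add(3, R)))
Add(-43163, Mul(-1, Function('M')(Mul(-5, 18), Function('O')(Function('u')(6, -5))))) = Add(-43163, Mul(-1, Mul(Pow(Add(Add(16, Mul(4, 6)), Mul(-5, 18)), -1), Add(3, Mul(-5, 18))))) = Add(-43163, Mul(-1, Mul(Pow(Add(Add(16, 24), -90), -1), Add(3, -90)))) = Add(-43163, Mul(-1, Mul(Pow(Add(40, -90), -1), -87))) = Add(-43163, Mul(-1, Mul(Pow(-50, -1), -87))) = Add(-43163, Mul(-1, Mul(Rational(-1, 50), -87))) = Add(-43163, Mul(-1, Rational(87, 50))) = Add(-43163, Rational(-87, 50)) = Rational(-2158237, 50)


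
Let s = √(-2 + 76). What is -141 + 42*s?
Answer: -141 + 42*√74 ≈ 220.30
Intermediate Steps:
s = √74 ≈ 8.6023
-141 + 42*s = -141 + 42*√74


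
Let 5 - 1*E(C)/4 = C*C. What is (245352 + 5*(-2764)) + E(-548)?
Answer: -969664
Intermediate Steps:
E(C) = 20 - 4*C² (E(C) = 20 - 4*C*C = 20 - 4*C²)
(245352 + 5*(-2764)) + E(-548) = (245352 + 5*(-2764)) + (20 - 4*(-548)²) = (245352 - 13820) + (20 - 4*300304) = 231532 + (20 - 1201216) = 231532 - 1201196 = -969664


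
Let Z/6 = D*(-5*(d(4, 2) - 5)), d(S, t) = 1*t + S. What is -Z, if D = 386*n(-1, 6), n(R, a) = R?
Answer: -11580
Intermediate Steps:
d(S, t) = S + t (d(S, t) = t + S = S + t)
D = -386 (D = 386*(-1) = -386)
Z = 11580 (Z = 6*(-(-1930)*((4 + 2) - 5)) = 6*(-(-1930)*(6 - 5)) = 6*(-(-1930)) = 6*(-386*(-5)) = 6*1930 = 11580)
-Z = -1*11580 = -11580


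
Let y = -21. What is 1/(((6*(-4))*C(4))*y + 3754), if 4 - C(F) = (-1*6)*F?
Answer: 1/17866 ≈ 5.5972e-5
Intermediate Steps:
C(F) = 4 + 6*F (C(F) = 4 - (-1*6)*F = 4 - (-6)*F = 4 + 6*F)
1/(((6*(-4))*C(4))*y + 3754) = 1/(((6*(-4))*(4 + 6*4))*(-21) + 3754) = 1/(-24*(4 + 24)*(-21) + 3754) = 1/(-24*28*(-21) + 3754) = 1/(-672*(-21) + 3754) = 1/(14112 + 3754) = 1/17866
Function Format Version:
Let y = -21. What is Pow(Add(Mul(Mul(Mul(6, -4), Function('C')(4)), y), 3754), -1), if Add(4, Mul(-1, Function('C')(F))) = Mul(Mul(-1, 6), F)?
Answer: Rational(1, 17866) ≈ 5.5972e-5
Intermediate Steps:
Function('C')(F) = Add(4, Mul(6, F)) (Function('C')(F) = Add(4, Mul(-1, Mul(Mul(-1, 6), F))) = Add(4, Mul(-1, Mul(-6, F))) = Add(4, Mul(6, F)))
Pow(Add(Mul(Mul(Mul(6, -4), Function('C')(4)), y), 3754), -1) = Pow(Add(Mul(Mul(Mul(6, -4), Add(4, Mul(6, 4))), -21), 3754), -1) = Pow(Add(Mul(Mul(-24, Add(4, 24)), -21), 3754), -1) = Pow(Add(Mul(Mul(-24, 28), -21), 3754), -1) = Pow(Add(Mul(-672, -21), 3754), -1) = Pow(Add(14112, 3754), -1) = Pow(17866, -1) = Rational(1, 17866)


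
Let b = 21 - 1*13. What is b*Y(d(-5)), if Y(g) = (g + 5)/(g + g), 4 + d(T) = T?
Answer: 16/9 ≈ 1.7778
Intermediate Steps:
d(T) = -4 + T
Y(g) = (5 + g)/(2*g) (Y(g) = (5 + g)/((2*g)) = (5 + g)*(1/(2*g)) = (5 + g)/(2*g))
b = 8 (b = 21 - 13 = 8)
b*Y(d(-5)) = 8*((5 + (-4 - 5))/(2*(-4 - 5))) = 8*((1/2)*(5 - 9)/(-9)) = 8*((1/2)*(-1/9)*(-4)) = 8*(2/9) = 16/9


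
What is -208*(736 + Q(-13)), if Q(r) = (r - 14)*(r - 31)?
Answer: -400192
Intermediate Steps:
Q(r) = (-31 + r)*(-14 + r) (Q(r) = (-14 + r)*(-31 + r) = (-31 + r)*(-14 + r))
-208*(736 + Q(-13)) = -208*(736 + (434 + (-13)² - 45*(-13))) = -208*(736 + (434 + 169 + 585)) = -208*(736 + 1188) = -208*1924 = -400192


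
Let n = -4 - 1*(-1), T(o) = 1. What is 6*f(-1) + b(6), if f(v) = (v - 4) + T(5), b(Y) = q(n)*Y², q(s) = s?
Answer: -132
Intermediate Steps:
n = -3 (n = -4 + 1 = -3)
b(Y) = -3*Y²
f(v) = -3 + v (f(v) = (v - 4) + 1 = (-4 + v) + 1 = -3 + v)
6*f(-1) + b(6) = 6*(-3 - 1) - 3*6² = 6*(-4) - 3*36 = -24 - 108 = -132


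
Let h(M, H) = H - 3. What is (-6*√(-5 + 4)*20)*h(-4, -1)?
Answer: 480*I ≈ 480.0*I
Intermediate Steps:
h(M, H) = -3 + H
(-6*√(-5 + 4)*20)*h(-4, -1) = (-6*√(-5 + 4)*20)*(-3 - 1) = (-6*I*20)*(-4) = -120*I*(-4) = 480*I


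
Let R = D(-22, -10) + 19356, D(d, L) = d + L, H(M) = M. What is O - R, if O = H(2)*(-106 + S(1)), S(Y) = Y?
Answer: -19534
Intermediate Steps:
D(d, L) = L + d
O = -210 (O = 2*(-106 + 1) = 2*(-105) = -210)
R = 19324 (R = (-10 - 22) + 19356 = -32 + 19356 = 19324)
O - R = -210 - 1*19324 = -210 - 19324 = -19534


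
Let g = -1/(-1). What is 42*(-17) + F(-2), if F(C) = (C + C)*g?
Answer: -718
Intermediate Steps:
g = 1 (g = -1*(-1) = 1)
F(C) = 2*C (F(C) = (C + C)*1 = (2*C)*1 = 2*C)
42*(-17) + F(-2) = 42*(-17) + 2*(-2) = -714 - 4 = -718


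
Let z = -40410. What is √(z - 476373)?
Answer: I*√516783 ≈ 718.88*I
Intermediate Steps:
√(z - 476373) = √(-40410 - 476373) = √(-516783) = I*√516783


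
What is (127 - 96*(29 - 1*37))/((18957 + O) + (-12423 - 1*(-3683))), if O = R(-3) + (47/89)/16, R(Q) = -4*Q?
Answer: 1274480/14566143 ≈ 0.087496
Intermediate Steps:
O = 17135/1424 (O = -4*(-3) + (47/89)/16 = 12 + (47*(1/89))*(1/16) = 12 + (47/89)*(1/16) = 12 + 47/1424 = 17135/1424 ≈ 12.033)
(127 - 96*(29 - 1*37))/((18957 + O) + (-12423 - 1*(-3683))) = (127 - 96*(29 - 1*37))/((18957 + 17135/1424) + (-12423 - 1*(-3683))) = (127 - 96*(29 - 37))/(27011903/1424 + (-12423 + 3683)) = (127 - 96*(-8))/(27011903/1424 - 8740) = (127 + 768)/(14566143/1424) = 895*(1424/14566143) = 1274480/14566143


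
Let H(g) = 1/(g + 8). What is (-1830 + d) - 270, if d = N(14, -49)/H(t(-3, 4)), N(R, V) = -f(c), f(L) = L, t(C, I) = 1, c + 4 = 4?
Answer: -2100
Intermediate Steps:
c = 0 (c = -4 + 4 = 0)
H(g) = 1/(8 + g)
N(R, V) = 0 (N(R, V) = -1*0 = 0)
d = 0 (d = 0/(1/(8 + 1)) = 0/(1/9) = 0*9 = 0)
(-1830 + d) - 270 = (-1830 + 0) - 270 = -1830 - 270 = -2100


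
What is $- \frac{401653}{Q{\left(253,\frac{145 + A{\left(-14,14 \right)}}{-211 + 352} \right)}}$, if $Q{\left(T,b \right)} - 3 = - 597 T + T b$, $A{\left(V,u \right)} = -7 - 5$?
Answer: $\frac{56633073}{21262709} \approx 2.6635$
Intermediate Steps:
$A{\left(V,u \right)} = -12$ ($A{\left(V,u \right)} = -7 - 5 = -12$)
$Q{\left(T,b \right)} = 3 - 597 T + T b$ ($Q{\left(T,b \right)} = 3 + \left(- 597 T + T b\right) = 3 - 597 T + T b$)
$- \frac{401653}{Q{\left(253,\frac{145 + A{\left(-14,14 \right)}}{-211 + 352} \right)}} = - \frac{401653}{3 - 151041 + 253 \frac{145 - 12}{-211 + 352}} = - \frac{401653}{3 - 151041 + 253 \cdot \frac{133}{141}} = - \frac{401653}{3 - 151041 + \frac{33649}{141}} = - \frac{401653}{- \frac{21262709}{141}} = \left(-401653\right) \left(- \frac{141}{21262709}\right) = \frac{56633073}{21262709}$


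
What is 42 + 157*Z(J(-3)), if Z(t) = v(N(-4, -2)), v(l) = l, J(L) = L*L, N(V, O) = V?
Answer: -586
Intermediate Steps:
J(L) = L**2
Z(t) = -4
42 + 157*Z(J(-3)) = 42 + 157*(-4) = 42 - 628 = -586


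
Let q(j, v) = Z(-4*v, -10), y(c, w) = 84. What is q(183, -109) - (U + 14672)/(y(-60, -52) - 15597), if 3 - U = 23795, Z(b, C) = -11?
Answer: -59921/5171 ≈ -11.588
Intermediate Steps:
U = -23792 (U = 3 - 1*23795 = 3 - 23795 = -23792)
q(j, v) = -11
q(183, -109) - (U + 14672)/(y(-60, -52) - 15597) = -11 - (-23792 + 14672)/(84 - 15597) = -11 - (-9120)/(-15513) = -11 - (-9120)*(-1)/15513 = -11 - 1*3040/5171 = -11 - 3040/5171 = -59921/5171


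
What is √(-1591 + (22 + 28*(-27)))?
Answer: 5*I*√93 ≈ 48.218*I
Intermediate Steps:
√(-1591 + (22 + 28*(-27))) = √(-1591 + (22 - 756)) = √(-1591 - 734) = √(-2325) = 5*I*√93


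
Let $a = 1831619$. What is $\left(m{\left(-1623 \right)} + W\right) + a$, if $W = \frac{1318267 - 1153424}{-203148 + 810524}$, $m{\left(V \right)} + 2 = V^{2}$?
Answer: $\frac{387483872477}{86768} \approx 4.4657 \cdot 10^{6}$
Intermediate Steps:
$m{\left(V \right)} = -2 + V^{2}$
$W = \frac{23549}{86768}$ ($W = \frac{164843}{607376} = 164843 \cdot \frac{1}{607376} = \frac{23549}{86768} \approx 0.2714$)
$\left(m{\left(-1623 \right)} + W\right) + a = \left(\left(-2 + \left(-1623\right)^{2}\right) + \frac{23549}{86768}\right) + 1831619 = \left(\left(-2 + 2634129\right) + \frac{23549}{86768}\right) + 1831619 = \left(2634127 + \frac{23549}{86768}\right) + 1831619 = \frac{228557955085}{86768} + 1831619 = \frac{387483872477}{86768}$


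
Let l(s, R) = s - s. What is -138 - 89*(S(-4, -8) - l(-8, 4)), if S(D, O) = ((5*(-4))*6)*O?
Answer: -85578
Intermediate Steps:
l(s, R) = 0
S(D, O) = -120*O (S(D, O) = (-20*6)*O = -120*O)
-138 - 89*(S(-4, -8) - l(-8, 4)) = -138 - 89*(-120*(-8) - 1*0) = -138 - 89*(960 + 0) = -138 - 89*960 = -138 - 85440 = -85578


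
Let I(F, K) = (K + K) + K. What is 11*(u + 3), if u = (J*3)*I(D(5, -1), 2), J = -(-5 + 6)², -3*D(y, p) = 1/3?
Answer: -165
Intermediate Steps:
D(y, p) = -⅑ (D(y, p) = -⅓/3 = -⅓*⅓ = -⅑)
I(F, K) = 3*K (I(F, K) = 2*K + K = 3*K)
J = -1 (J = -1*1² = -1*1 = -1)
u = -18 (u = (-1*3)*(3*2) = -3*6 = -18)
11*(u + 3) = 11*(-18 + 3) = 11*(-15) = -165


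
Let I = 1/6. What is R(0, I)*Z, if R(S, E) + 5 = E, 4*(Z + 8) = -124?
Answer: 377/2 ≈ 188.50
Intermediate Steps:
Z = -39 (Z = -8 + (¼)*(-124) = -8 - 31 = -39)
I = ⅙ ≈ 0.16667
R(S, E) = -5 + E
R(0, I)*Z = (-5 + ⅙)*(-39) = -29/6*(-39) = 377/2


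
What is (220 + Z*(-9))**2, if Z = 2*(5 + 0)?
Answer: 16900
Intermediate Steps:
Z = 10 (Z = 2*5 = 10)
(220 + Z*(-9))**2 = (220 + 10*(-9))**2 = (220 - 90)**2 = 130**2 = 16900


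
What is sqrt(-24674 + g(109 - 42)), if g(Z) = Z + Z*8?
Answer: I*sqrt(24071) ≈ 155.15*I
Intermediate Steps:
g(Z) = 9*Z (g(Z) = Z + 8*Z = 9*Z)
sqrt(-24674 + g(109 - 42)) = sqrt(-24674 + 9*(109 - 42)) = sqrt(-24674 + 9*67) = sqrt(-24674 + 603) = sqrt(-24071) = I*sqrt(24071)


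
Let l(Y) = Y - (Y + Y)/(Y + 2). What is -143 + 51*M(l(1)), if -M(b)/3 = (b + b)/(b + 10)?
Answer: -4739/31 ≈ -152.87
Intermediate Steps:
l(Y) = Y - 2*Y/(2 + Y)
M(b) = -6*b/(10 + b) (M(b) = -3*(b + b)/(b + 10) = -3*2*b/(10 + b) = -6*b/(10 + b))
-143 + 51*M(l(1)) = -143 + 51*(-6*1²/(2 + 1)/(10 + 1²/(2 + 1))) = -143 + 51*(-6*1/3/(10 + 1/3)) = -143 + 51*(-6*1*(⅓)/(10 + 1*(⅓))) = -143 + 51*(-6*⅓/(10 + ⅓)) = -143 + 51*(-6*⅓/31/3) = -143 + 51*(-6*⅓*3/31) = -143 + 51*(-6/31) = -143 - 306/31 = -4739/31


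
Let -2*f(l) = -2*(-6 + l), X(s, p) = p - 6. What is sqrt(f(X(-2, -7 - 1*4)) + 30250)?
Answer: sqrt(30227) ≈ 173.86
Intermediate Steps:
X(s, p) = -6 + p
f(l) = -6 + l (f(l) = -(-1)*(-6 + l) = -(12 - 2*l)/2 = -6 + l)
sqrt(f(X(-2, -7 - 1*4)) + 30250) = sqrt((-6 + (-6 + (-7 - 1*4))) + 30250) = sqrt((-6 + (-6 + (-7 - 4))) + 30250) = sqrt((-6 + (-6 - 11)) + 30250) = sqrt((-6 - 17) + 30250) = sqrt(-23 + 30250) = sqrt(30227)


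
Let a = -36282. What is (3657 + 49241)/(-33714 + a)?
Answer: -26449/34998 ≈ -0.75573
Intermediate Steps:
(3657 + 49241)/(-33714 + a) = (3657 + 49241)/(-33714 - 36282) = 52898/(-69996) = 52898*(-1/69996) = -26449/34998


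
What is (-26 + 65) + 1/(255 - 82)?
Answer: 6748/173 ≈ 39.006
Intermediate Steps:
(-26 + 65) + 1/(255 - 82) = 39 + 1/173 = 6748/173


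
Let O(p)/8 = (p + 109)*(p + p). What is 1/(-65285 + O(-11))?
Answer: -1/82533 ≈ -1.2116e-5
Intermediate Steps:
O(p) = 16*p*(109 + p) (O(p) = 8*((p + 109)*(p + p)) = 8*((109 + p)*(2*p)) = 8*(2*p*(109 + p)) = 16*p*(109 + p))
1/(-65285 + O(-11)) = 1/(-65285 + 16*(-11)*(109 - 11)) = 1/(-65285 + 16*(-11)*98) = 1/(-65285 - 17248) = 1/(-82533) = -1/82533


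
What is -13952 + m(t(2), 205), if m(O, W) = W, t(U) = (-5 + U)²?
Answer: -13747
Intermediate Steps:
-13952 + m(t(2), 205) = -13952 + 205 = -13747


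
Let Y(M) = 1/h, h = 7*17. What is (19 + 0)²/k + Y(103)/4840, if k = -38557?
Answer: -207883003/22207289720 ≈ -0.0093610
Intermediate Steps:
h = 119
Y(M) = 1/119
(19 + 0)²/k + Y(103)/4840 = (19 + 0)²/(-38557) + (1/119)/4840 = 19²*(-1/38557) + (1/119)*(1/4840) = 361*(-1/38557) + 1/575960 = -361/38557 + 1/575960 = -207883003/22207289720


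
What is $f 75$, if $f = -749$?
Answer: $-56175$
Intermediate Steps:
$f 75 = \left(-749\right) 75 = -56175$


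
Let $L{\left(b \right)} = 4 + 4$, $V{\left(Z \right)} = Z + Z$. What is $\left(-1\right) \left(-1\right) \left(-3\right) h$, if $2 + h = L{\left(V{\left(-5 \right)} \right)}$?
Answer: $-18$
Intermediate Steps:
$V{\left(Z \right)} = 2 Z$
$L{\left(b \right)} = 8$
$h = 6$ ($h = -2 + 8 = 6$)
$\left(-1\right) \left(-1\right) \left(-3\right) h = \left(-1\right) \left(-1\right) \left(-3\right) 6 = 1 \left(-3\right) 6 = \left(-3\right) 6 = -18$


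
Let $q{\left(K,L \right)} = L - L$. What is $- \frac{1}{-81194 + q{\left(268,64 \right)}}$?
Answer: $\frac{1}{81194} \approx 1.2316 \cdot 10^{-5}$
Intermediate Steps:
$q{\left(K,L \right)} = 0$
$- \frac{1}{-81194 + q{\left(268,64 \right)}} = - \frac{1}{-81194 + 0} = - \frac{1}{-81194} = \left(-1\right) \left(- \frac{1}{81194}\right) = \frac{1}{81194}$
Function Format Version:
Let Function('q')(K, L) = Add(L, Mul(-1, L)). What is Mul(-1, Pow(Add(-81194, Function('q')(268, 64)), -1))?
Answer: Rational(1, 81194) ≈ 1.2316e-5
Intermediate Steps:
Function('q')(K, L) = 0
Mul(-1, Pow(Add(-81194, Function('q')(268, 64)), -1)) = Mul(-1, Pow(Add(-81194, 0), -1)) = Mul(-1, Pow(-81194, -1)) = Mul(-1, Rational(-1, 81194)) = Rational(1, 81194)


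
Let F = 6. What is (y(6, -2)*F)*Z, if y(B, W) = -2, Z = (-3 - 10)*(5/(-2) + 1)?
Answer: -234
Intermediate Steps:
Z = 39/2 (Z = -13*(5*(-½) + 1) = -13*(-5/2 + 1) = -13*(-3/2) = 39/2 ≈ 19.500)
(y(6, -2)*F)*Z = -2*6*(39/2) = -12*39/2 = -234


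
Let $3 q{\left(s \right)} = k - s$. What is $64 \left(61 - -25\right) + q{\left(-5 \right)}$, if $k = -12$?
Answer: $\frac{16505}{3} \approx 5501.7$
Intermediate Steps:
$q{\left(s \right)} = -4 - \frac{s}{3}$ ($q{\left(s \right)} = \frac{-12 - s}{3} = -4 - \frac{s}{3}$)
$64 \left(61 - -25\right) + q{\left(-5 \right)} = 64 \left(61 - -25\right) - \frac{7}{3} = 64 \left(61 + 25\right) + \left(-4 + \frac{5}{3}\right) = 64 \cdot 86 - \frac{7}{3} = 5504 - \frac{7}{3} = \frac{16505}{3}$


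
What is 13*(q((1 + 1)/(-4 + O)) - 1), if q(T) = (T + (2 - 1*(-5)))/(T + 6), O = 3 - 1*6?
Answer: 91/40 ≈ 2.2750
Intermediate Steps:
O = -3 (O = 3 - 6 = -3)
q(T) = (7 + T)/(6 + T) (q(T) = (T + (2 + 5))/(6 + T) = (T + 7)/(6 + T) = (7 + T)/(6 + T))
13*(q((1 + 1)/(-4 + O)) - 1) = 13*((7 + (1 + 1)/(-4 - 3))/(6 + (1 + 1)/(-4 - 3)) - 1) = 13*((7 + 2/(-7))/(6 + 2/(-7)) - 1) = 13*((7 + 2*(-⅐))/(6 + 2*(-⅐)) - 1) = 13*((7 - 2/7)/(6 - 2/7) - 1) = 13*((47/7)/(40/7) - 1) = 13*((7/40)*(47/7) - 1) = 13*(47/40 - 1) = 13*(7/40) = 91/40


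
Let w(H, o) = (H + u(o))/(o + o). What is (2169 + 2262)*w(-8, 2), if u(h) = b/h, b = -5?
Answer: -93051/8 ≈ -11631.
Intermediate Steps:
u(h) = -5/h
w(H, o) = (H - 5/o)/(2*o) (w(H, o) = (H - 5/o)/(o + o) = (H - 5/o)/((2*o)) = (H - 5/o)*(1/(2*o)) = (H - 5/o)/(2*o))
(2169 + 2262)*w(-8, 2) = (2169 + 2262)*((1/2)*(-5 - 8*2)/2**2) = 4431*((1/2)*(1/4)*(-5 - 16)) = 4431*((1/2)*(1/4)*(-21)) = 4431*(-21/8) = -93051/8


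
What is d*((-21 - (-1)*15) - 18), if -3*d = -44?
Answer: -352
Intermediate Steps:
d = 44/3 (d = -⅓*(-44) = 44/3 ≈ 14.667)
d*((-21 - (-1)*15) - 18) = 44*((-21 - (-1)*15) - 18)/3 = 44*((-21 - 1*(-15)) - 18)/3 = 44*((-21 + 15) - 18)/3 = 44*(-6 - 18)/3 = (44/3)*(-24) = -352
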